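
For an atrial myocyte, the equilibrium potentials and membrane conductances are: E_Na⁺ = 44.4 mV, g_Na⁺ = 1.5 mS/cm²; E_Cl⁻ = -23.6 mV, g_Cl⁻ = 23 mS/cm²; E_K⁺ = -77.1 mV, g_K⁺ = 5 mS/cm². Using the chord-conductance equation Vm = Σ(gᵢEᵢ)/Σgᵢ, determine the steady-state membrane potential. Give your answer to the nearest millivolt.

Σ gᵢEᵢ = 1.5·(44.4) + 23·(-23.6) + 5·(-77.1) = -861.70
Σ gᵢ = 1.5 + 23 + 5 = 29.5
Vm = -861.70 / 29.5 = -29.21 mV

-29 mV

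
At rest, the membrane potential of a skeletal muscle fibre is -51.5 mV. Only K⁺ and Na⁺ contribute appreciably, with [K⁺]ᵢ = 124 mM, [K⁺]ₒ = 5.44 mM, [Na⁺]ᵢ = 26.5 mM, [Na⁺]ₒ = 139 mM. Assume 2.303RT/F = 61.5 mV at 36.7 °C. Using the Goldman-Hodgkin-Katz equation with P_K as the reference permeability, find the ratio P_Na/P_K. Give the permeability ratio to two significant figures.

0.093

Let α = P_Na/P_K. GHK: Vm = 61.5·log₁₀[(Kₒ + α·Naₒ)/(Kᵢ + α·Naᵢ)].
10^(Vm/61.5) = 10^(-51.5/61.5) = 0.14541
So 0.14541·(Kᵢ + α·Naᵢ) = Kₒ + α·Naₒ → α = (0.14541·124.0 − 5.44) / (139.0 − 0.14541·26.5)
α = (18.03 − 5.44) / (139.0 − 3.853) = 12.59/135.1 = 0.09317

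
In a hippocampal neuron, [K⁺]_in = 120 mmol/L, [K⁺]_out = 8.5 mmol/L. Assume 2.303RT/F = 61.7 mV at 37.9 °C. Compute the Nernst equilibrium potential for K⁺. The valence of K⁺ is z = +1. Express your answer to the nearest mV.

E = (61.7/z) · log₁₀([K⁺]_out/[K⁺]_in) with z = +1.
= (61.7/1) · log₁₀(8.5/120) = 61.70 · log₁₀(0.07083)
= 61.70 · (-1.1498) = -70.94 mV

-71 mV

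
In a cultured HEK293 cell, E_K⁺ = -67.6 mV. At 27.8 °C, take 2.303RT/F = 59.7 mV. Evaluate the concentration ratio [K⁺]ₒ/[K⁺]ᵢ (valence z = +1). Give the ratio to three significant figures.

log₁₀([out]/[in]) = E·z/(59.7) = -67.6 × 1 / 59.7 = -1.1323
[out]/[in] = 10^(-1.1323) = 0.07373

0.0737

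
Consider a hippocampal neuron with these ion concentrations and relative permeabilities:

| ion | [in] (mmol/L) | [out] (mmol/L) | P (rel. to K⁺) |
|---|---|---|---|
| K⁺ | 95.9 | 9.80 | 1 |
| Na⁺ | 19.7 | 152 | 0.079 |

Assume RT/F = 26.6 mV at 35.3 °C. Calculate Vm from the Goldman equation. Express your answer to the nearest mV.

-40 mV

Vm = 26.6 · ln[(Σ P·[cation]ₒ + Σ P·[anion]ᵢ) / (Σ P·[cation]ᵢ + Σ P·[anion]ₒ)]
Numerator = 1×9.80 + 0.079×152 = 21.81
Denominator = 1×95.9 + 0.079×19.7 = 97.46
Vm = 26.6 · ln(0.22377) = 26.6 × (-1.4971) = -39.82 mV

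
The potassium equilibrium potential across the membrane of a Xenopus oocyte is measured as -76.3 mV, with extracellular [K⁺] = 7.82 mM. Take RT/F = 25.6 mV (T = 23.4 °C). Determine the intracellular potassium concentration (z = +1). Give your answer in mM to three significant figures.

Nernst: E = (25.6/1) · ln([out]/[in]), so ln([out]/[in]) = -76.3 × 1 / 25.6 = -2.9805.
[out]/[in] = e^(-2.9805) = 0.05077.
[in] = 7.82 / 0.05077 = 154 mM.

154 mM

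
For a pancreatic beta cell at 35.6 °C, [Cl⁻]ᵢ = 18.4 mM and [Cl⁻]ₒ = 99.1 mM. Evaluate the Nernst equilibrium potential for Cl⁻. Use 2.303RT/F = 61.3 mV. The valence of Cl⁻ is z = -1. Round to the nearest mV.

E = (61.3/z) · log₁₀([Cl⁻]_out/[Cl⁻]_in) with z = -1.
For an anion, dividing by z = -1 reverses the sign.
= (61.3/-1) · log₁₀(99.1/18.4) = -61.30 · log₁₀(5.386)
= -61.30 · (0.7313) = -44.83 mV

-45 mV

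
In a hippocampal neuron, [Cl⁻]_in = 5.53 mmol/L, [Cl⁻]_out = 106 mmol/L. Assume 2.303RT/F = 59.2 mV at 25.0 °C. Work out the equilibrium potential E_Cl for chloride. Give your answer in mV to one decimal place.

-75.9 mV

E = (59.2/z) · log₁₀([Cl⁻]_out/[Cl⁻]_in) with z = -1.
For an anion, dividing by z = -1 reverses the sign.
= (59.2/-1) · log₁₀(106/5.53) = -59.20 · log₁₀(19.17)
= -59.20 · (1.2826) = -75.93 mV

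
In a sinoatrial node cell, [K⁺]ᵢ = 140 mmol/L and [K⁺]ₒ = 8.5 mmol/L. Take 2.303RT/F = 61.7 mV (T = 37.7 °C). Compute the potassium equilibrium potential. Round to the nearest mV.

-75 mV

E = (61.7/z) · log₁₀([K⁺]_out/[K⁺]_in) with z = +1.
= (61.7/1) · log₁₀(8.5/140) = 61.70 · log₁₀(0.06071)
= 61.70 · (-1.2167) = -75.07 mV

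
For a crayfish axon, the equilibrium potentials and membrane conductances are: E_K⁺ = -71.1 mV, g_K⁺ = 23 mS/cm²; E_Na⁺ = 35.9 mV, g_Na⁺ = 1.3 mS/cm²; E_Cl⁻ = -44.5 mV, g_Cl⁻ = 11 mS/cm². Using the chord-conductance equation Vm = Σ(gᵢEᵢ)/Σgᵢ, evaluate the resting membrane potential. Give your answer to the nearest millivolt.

-59 mV

Σ gᵢEᵢ = 23·(-71.1) + 1.3·(35.9) + 11·(-44.5) = -2078.13
Σ gᵢ = 23 + 1.3 + 11 = 35.3
Vm = -2078.13 / 35.3 = -58.87 mV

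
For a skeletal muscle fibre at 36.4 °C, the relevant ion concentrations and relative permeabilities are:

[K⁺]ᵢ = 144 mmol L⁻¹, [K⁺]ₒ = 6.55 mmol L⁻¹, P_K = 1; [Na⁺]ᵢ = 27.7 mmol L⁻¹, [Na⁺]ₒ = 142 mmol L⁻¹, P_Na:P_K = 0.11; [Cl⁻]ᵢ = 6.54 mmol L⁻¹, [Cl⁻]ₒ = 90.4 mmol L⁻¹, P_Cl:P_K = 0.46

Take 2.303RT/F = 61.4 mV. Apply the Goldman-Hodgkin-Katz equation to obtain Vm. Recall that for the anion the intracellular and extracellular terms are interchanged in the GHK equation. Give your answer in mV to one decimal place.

Vm = 61.4 · log₁₀[(Σ P·[cation]ₒ + Σ P·[anion]ᵢ) / (Σ P·[cation]ᵢ + Σ P·[anion]ₒ)]
Numerator = 1×6.55 + 0.11×142 + 0.46×6.54 = 25.18
Denominator = 1×144 + 0.11×27.7 + 0.46×90.4 = 188.6
Vm = 61.4 · log₁₀(0.13348) = 61.4 × (-0.8746) = -53.70 mV

-53.7 mV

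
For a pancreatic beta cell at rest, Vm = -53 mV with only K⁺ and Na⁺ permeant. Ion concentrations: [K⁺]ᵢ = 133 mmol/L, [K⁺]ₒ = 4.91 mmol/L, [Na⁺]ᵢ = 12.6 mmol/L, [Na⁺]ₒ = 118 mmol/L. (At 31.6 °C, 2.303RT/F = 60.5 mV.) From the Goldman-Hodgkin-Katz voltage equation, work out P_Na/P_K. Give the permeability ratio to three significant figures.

Let α = P_Na/P_K. GHK: Vm = 60.5·log₁₀[(Kₒ + α·Naₒ)/(Kᵢ + α·Naᵢ)].
10^(Vm/60.5) = 10^(-53.0/60.5) = 0.13304
So 0.13304·(Kᵢ + α·Naᵢ) = Kₒ + α·Naₒ → α = (0.13304·133.0 − 4.91) / (118.0 − 0.13304·12.6)
α = (17.69 − 4.91) / (118.0 − 1.676) = 12.78/116.3 = 0.1099

0.110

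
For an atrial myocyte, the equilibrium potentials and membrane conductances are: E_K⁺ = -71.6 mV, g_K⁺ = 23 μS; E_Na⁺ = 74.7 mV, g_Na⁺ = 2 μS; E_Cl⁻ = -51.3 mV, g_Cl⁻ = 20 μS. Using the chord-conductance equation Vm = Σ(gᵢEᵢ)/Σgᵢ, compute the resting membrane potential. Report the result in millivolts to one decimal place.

Σ gᵢEᵢ = 23·(-71.6) + 2·(74.7) + 20·(-51.3) = -2523.40
Σ gᵢ = 23 + 2 + 20 = 45
Vm = -2523.40 / 45 = -56.08 mV

-56.1 mV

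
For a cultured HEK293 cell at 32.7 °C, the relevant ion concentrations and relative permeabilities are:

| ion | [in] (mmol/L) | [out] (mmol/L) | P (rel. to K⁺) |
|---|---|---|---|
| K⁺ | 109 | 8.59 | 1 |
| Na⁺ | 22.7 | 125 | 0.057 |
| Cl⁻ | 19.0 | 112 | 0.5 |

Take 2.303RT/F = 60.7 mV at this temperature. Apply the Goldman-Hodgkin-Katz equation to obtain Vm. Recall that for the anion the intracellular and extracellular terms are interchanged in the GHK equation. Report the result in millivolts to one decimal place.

Vm = 60.7 · log₁₀[(Σ P·[cation]ₒ + Σ P·[anion]ᵢ) / (Σ P·[cation]ᵢ + Σ P·[anion]ₒ)]
Numerator = 1×8.59 + 0.057×125 + 0.5×19.0 = 25.21
Denominator = 1×109 + 0.057×22.7 + 0.5×112 = 166.3
Vm = 60.7 · log₁₀(0.15163) = 60.7 × (-0.8192) = -49.73 mV

-49.7 mV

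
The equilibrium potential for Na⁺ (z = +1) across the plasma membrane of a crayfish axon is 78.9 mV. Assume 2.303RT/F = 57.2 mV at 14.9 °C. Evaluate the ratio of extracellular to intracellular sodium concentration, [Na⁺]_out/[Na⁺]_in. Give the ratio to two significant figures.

log₁₀([out]/[in]) = E·z/(57.2) = 78.9 × 1 / 57.2 = 1.3794
[out]/[in] = 10^(1.3794) = 23.95

24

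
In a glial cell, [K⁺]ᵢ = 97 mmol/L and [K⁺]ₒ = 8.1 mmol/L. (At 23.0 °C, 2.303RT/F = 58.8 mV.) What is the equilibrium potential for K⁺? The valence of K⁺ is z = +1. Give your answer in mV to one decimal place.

E = (58.8/z) · log₁₀([K⁺]_out/[K⁺]_in) with z = +1.
= (58.8/1) · log₁₀(8.1/97) = 58.80 · log₁₀(0.08351)
= 58.80 · (-1.0783) = -63.40 mV

-63.4 mV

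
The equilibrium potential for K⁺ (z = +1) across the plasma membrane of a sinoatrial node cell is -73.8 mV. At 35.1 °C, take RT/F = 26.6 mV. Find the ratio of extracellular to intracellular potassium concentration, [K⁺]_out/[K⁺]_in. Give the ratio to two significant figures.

ln([out]/[in]) = E·z/(26.6) = -73.8 × 1 / 26.6 = -2.7744
[out]/[in] = e^(-2.7744) = 0.06238

0.062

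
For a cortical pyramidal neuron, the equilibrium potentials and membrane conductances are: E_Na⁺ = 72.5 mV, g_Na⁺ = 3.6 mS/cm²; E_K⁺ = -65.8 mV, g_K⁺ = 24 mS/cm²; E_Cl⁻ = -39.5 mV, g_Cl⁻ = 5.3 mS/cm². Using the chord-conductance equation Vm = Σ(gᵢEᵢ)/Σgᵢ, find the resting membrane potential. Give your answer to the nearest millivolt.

-46 mV

Σ gᵢEᵢ = 3.6·(72.5) + 24·(-65.8) + 5.3·(-39.5) = -1527.55
Σ gᵢ = 3.6 + 24 + 5.3 = 32.9
Vm = -1527.55 / 32.9 = -46.43 mV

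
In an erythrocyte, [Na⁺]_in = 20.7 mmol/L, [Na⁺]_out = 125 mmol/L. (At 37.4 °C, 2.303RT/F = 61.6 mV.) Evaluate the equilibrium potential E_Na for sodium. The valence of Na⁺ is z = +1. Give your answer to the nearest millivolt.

48 mV

E = (61.6/z) · log₁₀([Na⁺]_out/[Na⁺]_in) with z = +1.
= (61.6/1) · log₁₀(125/20.7) = 61.60 · log₁₀(6.039)
= 61.60 · (0.7809) = 48.11 mV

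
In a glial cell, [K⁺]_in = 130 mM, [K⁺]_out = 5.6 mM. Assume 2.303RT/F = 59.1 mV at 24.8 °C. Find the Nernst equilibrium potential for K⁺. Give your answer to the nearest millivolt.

E = (59.1/z) · log₁₀([K⁺]_out/[K⁺]_in) with z = +1.
= (59.1/1) · log₁₀(5.6/130) = 59.10 · log₁₀(0.04308)
= 59.10 · (-1.3658) = -80.72 mV

-81 mV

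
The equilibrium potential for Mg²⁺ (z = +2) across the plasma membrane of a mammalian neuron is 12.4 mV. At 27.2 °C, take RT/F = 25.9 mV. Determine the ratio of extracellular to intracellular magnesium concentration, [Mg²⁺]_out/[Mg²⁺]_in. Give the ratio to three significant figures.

2.61

ln([out]/[in]) = E·z/(25.9) = 12.4 × 2 / 25.9 = 0.9575
[out]/[in] = e^(0.9575) = 2.605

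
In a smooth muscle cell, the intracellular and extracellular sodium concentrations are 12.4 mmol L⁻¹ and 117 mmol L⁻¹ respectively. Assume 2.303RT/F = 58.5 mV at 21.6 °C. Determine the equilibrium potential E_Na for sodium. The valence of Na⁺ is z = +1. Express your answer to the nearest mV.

E = (58.5/z) · log₁₀([Na⁺]_out/[Na⁺]_in) with z = +1.
= (58.5/1) · log₁₀(117/12.4) = 58.50 · log₁₀(9.435)
= 58.50 · (0.9748) = 57.02 mV

57 mV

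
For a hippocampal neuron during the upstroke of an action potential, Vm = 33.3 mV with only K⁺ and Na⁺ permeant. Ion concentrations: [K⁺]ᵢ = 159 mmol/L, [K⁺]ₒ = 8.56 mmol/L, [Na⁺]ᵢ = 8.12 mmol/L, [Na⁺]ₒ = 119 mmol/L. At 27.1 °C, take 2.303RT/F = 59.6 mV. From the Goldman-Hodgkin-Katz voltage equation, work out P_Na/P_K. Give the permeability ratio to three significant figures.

Let α = P_Na/P_K. GHK: Vm = 59.6·log₁₀[(Kₒ + α·Naₒ)/(Kᵢ + α·Naᵢ)].
10^(Vm/59.6) = 10^(33.3/59.6) = 3.6201
So 3.6201·(Kᵢ + α·Naᵢ) = Kₒ + α·Naₒ → α = (3.6201·159.0 − 8.56) / (119.0 − 3.6201·8.12)
α = (575.6 − 8.56) / (119.0 − 29.4) = 567/89.6 = 6.328

6.33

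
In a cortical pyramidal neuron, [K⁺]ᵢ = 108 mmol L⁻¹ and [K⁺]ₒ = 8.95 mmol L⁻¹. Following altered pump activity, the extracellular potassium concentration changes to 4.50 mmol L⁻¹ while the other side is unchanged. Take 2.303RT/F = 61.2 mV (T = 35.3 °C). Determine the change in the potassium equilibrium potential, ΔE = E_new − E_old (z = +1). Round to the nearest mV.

E_old = (61.2/1)·log₁₀(8.95/108) = -66.19 mV
E_new = (61.2/1)·log₁₀(4.50/108) = -84.47 mV
ΔE = -84.47 − (-66.19) = -18.27 mV

-18 mV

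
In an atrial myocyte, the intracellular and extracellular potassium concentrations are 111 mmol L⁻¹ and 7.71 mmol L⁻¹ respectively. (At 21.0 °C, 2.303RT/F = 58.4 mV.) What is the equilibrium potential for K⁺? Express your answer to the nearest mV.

-68 mV

E = (58.4/z) · log₁₀([K⁺]_out/[K⁺]_in) with z = +1.
= (58.4/1) · log₁₀(7.71/111) = 58.40 · log₁₀(0.06946)
= 58.40 · (-1.1583) = -67.64 mV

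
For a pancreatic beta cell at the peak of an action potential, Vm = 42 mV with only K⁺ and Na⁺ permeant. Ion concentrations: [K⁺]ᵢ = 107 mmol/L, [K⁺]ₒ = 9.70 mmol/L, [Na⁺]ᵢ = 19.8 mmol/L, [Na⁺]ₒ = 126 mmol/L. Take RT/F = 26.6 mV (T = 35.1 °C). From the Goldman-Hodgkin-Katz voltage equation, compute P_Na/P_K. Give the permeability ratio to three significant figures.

Let α = P_Na/P_K. GHK: Vm = 26.6·ln[(Kₒ + α·Naₒ)/(Kᵢ + α·Naᵢ)].
e^(Vm/26.6) = e^(42.0/26.6) = 4.8498
So 4.8498·(Kᵢ + α·Naᵢ) = Kₒ + α·Naₒ → α = (4.8498·107.0 − 9.7) / (126.0 − 4.8498·19.8)
α = (518.9 − 9.7) / (126.0 − 96.03) = 509.2/29.97 = 16.99

17.0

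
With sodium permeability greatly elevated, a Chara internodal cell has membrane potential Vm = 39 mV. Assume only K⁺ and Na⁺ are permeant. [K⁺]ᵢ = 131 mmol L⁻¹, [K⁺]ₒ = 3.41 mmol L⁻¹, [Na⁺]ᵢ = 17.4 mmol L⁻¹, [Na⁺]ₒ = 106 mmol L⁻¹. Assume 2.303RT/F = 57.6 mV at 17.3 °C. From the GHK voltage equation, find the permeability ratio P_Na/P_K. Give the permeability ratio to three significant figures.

Let α = P_Na/P_K. GHK: Vm = 57.6·log₁₀[(Kₒ + α·Naₒ)/(Kᵢ + α·Naᵢ)].
10^(Vm/57.6) = 10^(39.0/57.6) = 4.7543
So 4.7543·(Kᵢ + α·Naᵢ) = Kₒ + α·Naₒ → α = (4.7543·131.0 − 3.41) / (106.0 − 4.7543·17.4)
α = (622.8 − 3.41) / (106.0 − 82.72) = 619.4/23.28 = 26.61

26.6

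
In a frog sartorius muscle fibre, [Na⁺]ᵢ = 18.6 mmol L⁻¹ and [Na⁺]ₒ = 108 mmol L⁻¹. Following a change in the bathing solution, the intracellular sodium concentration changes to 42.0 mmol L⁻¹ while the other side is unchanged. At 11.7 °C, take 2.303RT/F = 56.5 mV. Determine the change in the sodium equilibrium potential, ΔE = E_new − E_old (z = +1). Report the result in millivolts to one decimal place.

E_old = (56.5/1)·log₁₀(108/18.6) = 43.16 mV
E_new = (56.5/1)·log₁₀(108/42.0) = 23.17 mV
ΔE = 23.17 − (43.16) = -19.99 mV

-20.0 mV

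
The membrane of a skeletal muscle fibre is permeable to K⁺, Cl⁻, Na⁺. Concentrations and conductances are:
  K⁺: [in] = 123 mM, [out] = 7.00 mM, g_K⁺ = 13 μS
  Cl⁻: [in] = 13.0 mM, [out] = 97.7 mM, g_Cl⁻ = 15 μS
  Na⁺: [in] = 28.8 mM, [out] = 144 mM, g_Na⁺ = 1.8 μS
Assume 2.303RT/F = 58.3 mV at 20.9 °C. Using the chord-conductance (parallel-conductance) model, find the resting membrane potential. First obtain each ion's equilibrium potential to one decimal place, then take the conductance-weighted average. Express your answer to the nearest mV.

E_K⁺ = (58.3/1)·log₁₀(7.00/123) = -72.6 mV
E_Cl⁻ = (58.3/-1)·log₁₀(97.7/13.0) = -51.1 mV
E_Na⁺ = (58.3/1)·log₁₀(144/28.8) = 40.7 mV
Vm = (Σ gᵢEᵢ)/(Σ gᵢ) = (13·-72.6 + 15·-51.1 + 1.8·40.7) / (13 + 15 + 1.8)
= -1637.04 / 29.8 = -54.93 mV

-55 mV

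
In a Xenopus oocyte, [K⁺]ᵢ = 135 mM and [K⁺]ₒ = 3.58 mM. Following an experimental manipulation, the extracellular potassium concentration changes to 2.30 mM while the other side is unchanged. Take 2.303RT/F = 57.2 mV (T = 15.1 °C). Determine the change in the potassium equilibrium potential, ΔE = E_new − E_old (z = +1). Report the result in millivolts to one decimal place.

-11.0 mV

E_old = (57.2/1)·log₁₀(3.58/135) = -90.17 mV
E_new = (57.2/1)·log₁₀(2.30/135) = -101.16 mV
ΔE = -101.16 − (-90.17) = -10.99 mV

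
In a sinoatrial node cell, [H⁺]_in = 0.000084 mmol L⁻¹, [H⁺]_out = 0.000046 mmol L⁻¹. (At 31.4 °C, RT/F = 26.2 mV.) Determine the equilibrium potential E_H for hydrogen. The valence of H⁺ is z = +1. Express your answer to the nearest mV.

-16 mV

E = (26.2/z) · ln([H⁺]_out/[H⁺]_in) with z = +1.
= (26.2/1) · ln(0.000046/0.000084) = 26.20 · ln(0.5476)
= 26.20 · (-0.6022) = -15.78 mV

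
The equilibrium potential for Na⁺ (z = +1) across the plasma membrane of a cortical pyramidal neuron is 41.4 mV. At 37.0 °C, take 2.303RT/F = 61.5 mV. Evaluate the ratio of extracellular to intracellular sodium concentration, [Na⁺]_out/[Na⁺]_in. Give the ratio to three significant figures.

4.71

log₁₀([out]/[in]) = E·z/(61.5) = 41.4 × 1 / 61.5 = 0.6732
[out]/[in] = 10^(0.6732) = 4.712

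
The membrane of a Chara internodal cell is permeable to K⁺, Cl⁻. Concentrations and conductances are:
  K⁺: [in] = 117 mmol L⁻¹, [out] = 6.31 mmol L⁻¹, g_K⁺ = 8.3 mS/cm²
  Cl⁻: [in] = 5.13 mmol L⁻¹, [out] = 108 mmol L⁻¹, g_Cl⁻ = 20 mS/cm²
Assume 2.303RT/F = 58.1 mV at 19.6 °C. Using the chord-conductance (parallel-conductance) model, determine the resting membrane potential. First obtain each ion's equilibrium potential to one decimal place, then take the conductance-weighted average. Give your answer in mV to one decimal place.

-76.0 mV

E_K⁺ = (58.1/1)·log₁₀(6.31/117) = -73.7 mV
E_Cl⁻ = (58.1/-1)·log₁₀(108/5.13) = -76.9 mV
Vm = (Σ gᵢEᵢ)/(Σ gᵢ) = (8.3·-73.7 + 20·-76.9) / (8.3 + 20)
= -2149.71 / 28.3 = -75.96 mV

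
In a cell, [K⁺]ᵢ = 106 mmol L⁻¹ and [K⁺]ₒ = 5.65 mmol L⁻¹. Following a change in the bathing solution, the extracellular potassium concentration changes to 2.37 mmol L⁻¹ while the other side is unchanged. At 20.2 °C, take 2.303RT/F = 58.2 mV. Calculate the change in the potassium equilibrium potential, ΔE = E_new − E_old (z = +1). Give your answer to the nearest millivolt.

-22 mV

E_old = (58.2/1)·log₁₀(5.65/106) = -74.10 mV
E_new = (58.2/1)·log₁₀(2.37/106) = -96.06 mV
ΔE = -96.06 − (-74.10) = -21.96 mV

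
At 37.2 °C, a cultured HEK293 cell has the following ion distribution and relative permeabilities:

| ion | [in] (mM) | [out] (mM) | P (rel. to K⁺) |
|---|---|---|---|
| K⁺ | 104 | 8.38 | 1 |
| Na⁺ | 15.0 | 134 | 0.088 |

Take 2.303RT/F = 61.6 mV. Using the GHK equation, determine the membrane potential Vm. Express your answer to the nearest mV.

Vm = 61.6 · log₁₀[(Σ P·[cation]ₒ + Σ P·[anion]ᵢ) / (Σ P·[cation]ᵢ + Σ P·[anion]ₒ)]
Numerator = 1×8.38 + 0.088×134 = 20.17
Denominator = 1×104 + 0.088×15.0 = 105.3
Vm = 61.6 · log₁₀(0.19153) = 61.6 × (-0.7178) = -44.21 mV

-44 mV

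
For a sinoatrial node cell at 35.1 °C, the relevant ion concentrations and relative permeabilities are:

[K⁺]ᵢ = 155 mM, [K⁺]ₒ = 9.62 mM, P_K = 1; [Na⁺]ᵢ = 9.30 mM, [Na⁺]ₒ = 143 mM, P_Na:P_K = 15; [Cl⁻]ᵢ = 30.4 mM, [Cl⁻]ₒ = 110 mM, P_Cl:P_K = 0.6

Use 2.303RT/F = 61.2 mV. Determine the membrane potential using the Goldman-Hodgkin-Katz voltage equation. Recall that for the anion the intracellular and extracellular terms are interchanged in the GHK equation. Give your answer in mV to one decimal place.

47.7 mV

Vm = 61.2 · log₁₀[(Σ P·[cation]ₒ + Σ P·[anion]ᵢ) / (Σ P·[cation]ᵢ + Σ P·[anion]ₒ)]
Numerator = 1×9.62 + 15×143 + 0.6×30.4 = 2173
Denominator = 1×155 + 15×9.30 + 0.6×110 = 360.5
Vm = 61.2 · log₁₀(6.0274) = 61.2 × (0.7801) = 47.74 mV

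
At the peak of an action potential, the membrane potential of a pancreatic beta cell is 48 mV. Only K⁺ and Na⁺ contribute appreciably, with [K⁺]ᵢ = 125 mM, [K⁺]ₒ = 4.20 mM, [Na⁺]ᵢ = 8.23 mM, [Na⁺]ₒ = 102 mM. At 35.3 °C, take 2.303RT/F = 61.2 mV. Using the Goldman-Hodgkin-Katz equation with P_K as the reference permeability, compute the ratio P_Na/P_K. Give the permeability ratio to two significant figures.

15

Let α = P_Na/P_K. GHK: Vm = 61.2·log₁₀[(Kₒ + α·Naₒ)/(Kᵢ + α·Naᵢ)].
10^(Vm/61.2) = 10^(48.0/61.2) = 6.0857
So 6.0857·(Kᵢ + α·Naᵢ) = Kₒ + α·Naₒ → α = (6.0857·125.0 − 4.2) / (102.0 − 6.0857·8.23)
α = (760.7 − 4.2) / (102.0 − 50.09) = 756.5/51.91 = 14.57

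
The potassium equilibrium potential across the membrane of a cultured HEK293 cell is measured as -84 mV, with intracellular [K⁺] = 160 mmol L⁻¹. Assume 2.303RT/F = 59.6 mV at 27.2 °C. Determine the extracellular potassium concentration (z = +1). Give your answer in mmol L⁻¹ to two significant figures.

Nernst: E = (59.6/1) · log₁₀([out]/[in]), so log₁₀([out]/[in]) = -84.0 × 1 / 59.6 = -1.4094.
[out]/[in] = 10^(-1.4094) = 0.03896.
[out] = 0.03896 × 160 = 6.233 mmol L⁻¹.

6.2 mmol L⁻¹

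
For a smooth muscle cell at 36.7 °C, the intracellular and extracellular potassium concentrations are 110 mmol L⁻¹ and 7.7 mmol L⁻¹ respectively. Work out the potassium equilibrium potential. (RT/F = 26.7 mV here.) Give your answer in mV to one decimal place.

-71.0 mV

E = (26.7/z) · ln([K⁺]_out/[K⁺]_in) with z = +1.
= (26.7/1) · ln(7.7/110) = 26.70 · ln(0.07)
= 26.70 · (-2.6593) = -71.00 mV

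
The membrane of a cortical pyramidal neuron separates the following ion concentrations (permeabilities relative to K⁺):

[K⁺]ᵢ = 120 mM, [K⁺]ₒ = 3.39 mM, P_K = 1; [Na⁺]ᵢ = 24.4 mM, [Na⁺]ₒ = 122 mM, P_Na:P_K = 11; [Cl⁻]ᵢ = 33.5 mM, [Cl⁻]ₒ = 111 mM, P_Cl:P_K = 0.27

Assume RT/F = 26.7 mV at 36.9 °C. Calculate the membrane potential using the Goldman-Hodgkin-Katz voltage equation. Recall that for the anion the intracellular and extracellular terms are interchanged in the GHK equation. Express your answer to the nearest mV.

31 mV

Vm = 26.7 · ln[(Σ P·[cation]ₒ + Σ P·[anion]ᵢ) / (Σ P·[cation]ᵢ + Σ P·[anion]ₒ)]
Numerator = 1×3.39 + 11×122 + 0.27×33.5 = 1354
Denominator = 1×120 + 11×24.4 + 0.27×111 = 418.4
Vm = 26.7 · ln(3.2374) = 26.7 × (1.1748) = 31.37 mV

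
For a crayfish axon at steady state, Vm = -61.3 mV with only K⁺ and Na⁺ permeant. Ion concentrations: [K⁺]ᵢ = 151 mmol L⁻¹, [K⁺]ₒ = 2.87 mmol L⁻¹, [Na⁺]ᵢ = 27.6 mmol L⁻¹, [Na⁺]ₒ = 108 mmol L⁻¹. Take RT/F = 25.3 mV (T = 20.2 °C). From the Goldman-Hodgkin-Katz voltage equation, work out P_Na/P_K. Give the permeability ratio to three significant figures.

Let α = P_Na/P_K. GHK: Vm = 25.3·ln[(Kₒ + α·Naₒ)/(Kᵢ + α·Naᵢ)].
e^(Vm/25.3) = e^(-61.3/25.3) = 0.088662
So 0.088662·(Kᵢ + α·Naᵢ) = Kₒ + α·Naₒ → α = (0.088662·151.0 − 2.87) / (108.0 − 0.088662·27.6)
α = (13.39 − 2.87) / (108.0 − 2.447) = 10.52/105.6 = 0.09965

0.0996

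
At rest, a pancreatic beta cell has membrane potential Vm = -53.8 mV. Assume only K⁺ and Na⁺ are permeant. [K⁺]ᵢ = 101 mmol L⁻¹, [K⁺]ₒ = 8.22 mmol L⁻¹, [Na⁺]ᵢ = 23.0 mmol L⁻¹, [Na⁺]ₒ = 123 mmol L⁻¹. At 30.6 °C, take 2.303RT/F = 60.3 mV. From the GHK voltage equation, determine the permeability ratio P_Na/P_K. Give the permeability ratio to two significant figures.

Let α = P_Na/P_K. GHK: Vm = 60.3·log₁₀[(Kₒ + α·Naₒ)/(Kᵢ + α·Naᵢ)].
10^(Vm/60.3) = 10^(-53.8/60.3) = 0.12817
So 0.12817·(Kᵢ + α·Naᵢ) = Kₒ + α·Naₒ → α = (0.12817·101.0 − 8.22) / (123.0 − 0.12817·23.0)
α = (12.95 − 8.22) / (123.0 − 2.948) = 4.725/120.1 = 0.03936

0.039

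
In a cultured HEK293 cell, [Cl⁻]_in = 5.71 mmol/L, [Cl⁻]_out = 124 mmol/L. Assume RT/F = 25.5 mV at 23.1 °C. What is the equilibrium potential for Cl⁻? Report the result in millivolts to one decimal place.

E = (25.5/z) · ln([Cl⁻]_out/[Cl⁻]_in) with z = -1.
For an anion, dividing by z = -1 reverses the sign.
= (25.5/-1) · ln(124/5.71) = -25.50 · ln(21.72)
= -25.50 · (3.0781) = -78.49 mV

-78.5 mV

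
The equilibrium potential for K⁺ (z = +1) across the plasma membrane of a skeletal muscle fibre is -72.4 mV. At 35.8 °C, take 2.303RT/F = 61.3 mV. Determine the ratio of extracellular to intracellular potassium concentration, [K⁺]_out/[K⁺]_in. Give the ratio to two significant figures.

log₁₀([out]/[in]) = E·z/(61.3) = -72.4 × 1 / 61.3 = -1.1811
[out]/[in] = 10^(-1.1811) = 0.06591

0.066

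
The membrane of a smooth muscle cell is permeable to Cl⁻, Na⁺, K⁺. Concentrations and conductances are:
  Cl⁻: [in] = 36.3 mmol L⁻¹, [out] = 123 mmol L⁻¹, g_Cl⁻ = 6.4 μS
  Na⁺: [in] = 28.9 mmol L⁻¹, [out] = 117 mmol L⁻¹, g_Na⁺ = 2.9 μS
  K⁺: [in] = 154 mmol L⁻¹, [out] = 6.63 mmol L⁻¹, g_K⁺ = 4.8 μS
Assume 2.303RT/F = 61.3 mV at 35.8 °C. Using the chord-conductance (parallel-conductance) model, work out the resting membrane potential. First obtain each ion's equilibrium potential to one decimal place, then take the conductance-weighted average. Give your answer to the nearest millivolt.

-36 mV

E_Cl⁻ = (61.3/-1)·log₁₀(123/36.3) = -32.5 mV
E_Na⁺ = (61.3/1)·log₁₀(117/28.9) = 37.2 mV
E_K⁺ = (61.3/1)·log₁₀(6.63/154) = -83.7 mV
Vm = (Σ gᵢEᵢ)/(Σ gᵢ) = (6.4·-32.5 + 2.9·37.2 + 4.8·-83.7) / (6.4 + 2.9 + 4.8)
= -501.88 / 14.1 = -35.59 mV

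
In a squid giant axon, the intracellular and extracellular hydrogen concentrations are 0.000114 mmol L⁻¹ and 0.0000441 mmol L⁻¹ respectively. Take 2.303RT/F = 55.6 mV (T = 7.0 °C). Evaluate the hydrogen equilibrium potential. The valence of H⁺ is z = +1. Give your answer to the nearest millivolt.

-23 mV

E = (55.6/z) · log₁₀([H⁺]_out/[H⁺]_in) with z = +1.
= (55.6/1) · log₁₀(0.0000441/0.000114) = 55.60 · log₁₀(0.3868)
= 55.60 · (-0.4125) = -22.93 mV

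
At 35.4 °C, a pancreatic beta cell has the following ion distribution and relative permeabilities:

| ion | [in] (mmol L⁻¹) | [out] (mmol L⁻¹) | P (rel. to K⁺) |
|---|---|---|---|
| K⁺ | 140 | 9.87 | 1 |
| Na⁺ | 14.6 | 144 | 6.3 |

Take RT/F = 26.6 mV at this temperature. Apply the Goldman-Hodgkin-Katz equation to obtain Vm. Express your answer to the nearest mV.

37 mV

Vm = 26.6 · ln[(Σ P·[cation]ₒ + Σ P·[anion]ᵢ) / (Σ P·[cation]ᵢ + Σ P·[anion]ₒ)]
Numerator = 1×9.87 + 6.3×144 = 917.1
Denominator = 1×140 + 6.3×14.6 = 232
Vm = 26.6 · ln(3.9532) = 26.6 × (1.3745) = 36.56 mV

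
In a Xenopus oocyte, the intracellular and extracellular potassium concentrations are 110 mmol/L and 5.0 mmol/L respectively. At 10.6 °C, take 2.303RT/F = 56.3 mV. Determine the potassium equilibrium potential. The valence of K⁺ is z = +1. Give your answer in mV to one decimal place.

-75.6 mV

E = (56.3/z) · log₁₀([K⁺]_out/[K⁺]_in) with z = +1.
= (56.3/1) · log₁₀(5.0/110) = 56.30 · log₁₀(0.04545)
= 56.30 · (-1.3424) = -75.58 mV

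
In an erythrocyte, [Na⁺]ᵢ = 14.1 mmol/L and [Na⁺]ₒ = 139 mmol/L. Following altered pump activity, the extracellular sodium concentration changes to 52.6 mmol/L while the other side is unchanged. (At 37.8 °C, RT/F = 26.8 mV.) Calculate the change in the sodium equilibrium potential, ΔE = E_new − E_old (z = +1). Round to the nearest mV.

E_old = (26.8/1)·ln(139/14.1) = 61.33 mV
E_new = (26.8/1)·ln(52.6/14.1) = 35.28 mV
ΔE = 35.28 − (61.33) = -26.04 mV

-26 mV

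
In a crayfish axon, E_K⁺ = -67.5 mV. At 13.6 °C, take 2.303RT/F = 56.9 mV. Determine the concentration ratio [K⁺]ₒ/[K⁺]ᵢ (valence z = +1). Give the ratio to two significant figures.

0.065

log₁₀([out]/[in]) = E·z/(56.9) = -67.5 × 1 / 56.9 = -1.1863
[out]/[in] = 10^(-1.1863) = 0.06512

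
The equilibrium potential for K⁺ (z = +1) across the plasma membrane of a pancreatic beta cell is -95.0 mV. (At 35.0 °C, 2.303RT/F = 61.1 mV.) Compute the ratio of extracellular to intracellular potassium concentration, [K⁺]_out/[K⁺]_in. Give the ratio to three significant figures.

0.0279

log₁₀([out]/[in]) = E·z/(61.1) = -95.0 × 1 / 61.1 = -1.5548
[out]/[in] = 10^(-1.5548) = 0.02787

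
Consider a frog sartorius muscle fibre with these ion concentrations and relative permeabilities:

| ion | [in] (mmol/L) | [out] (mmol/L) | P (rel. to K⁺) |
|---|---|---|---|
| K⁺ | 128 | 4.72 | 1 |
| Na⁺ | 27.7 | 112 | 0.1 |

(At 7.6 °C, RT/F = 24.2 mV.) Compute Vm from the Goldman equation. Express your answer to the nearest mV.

Vm = 24.2 · ln[(Σ P·[cation]ₒ + Σ P·[anion]ᵢ) / (Σ P·[cation]ᵢ + Σ P·[anion]ₒ)]
Numerator = 1×4.72 + 0.1×112 = 15.92
Denominator = 1×128 + 0.1×27.7 = 130.8
Vm = 24.2 · ln(0.12174) = 24.2 × (-2.1059) = -50.96 mV

-51 mV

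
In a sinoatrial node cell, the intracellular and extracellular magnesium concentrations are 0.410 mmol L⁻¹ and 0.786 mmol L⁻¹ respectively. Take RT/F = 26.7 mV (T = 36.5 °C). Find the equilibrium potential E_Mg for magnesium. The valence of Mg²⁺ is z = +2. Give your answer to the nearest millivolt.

9 mV

E = (26.7/z) · ln([Mg²⁺]_out/[Mg²⁺]_in) with z = +2.
= (26.7/2) · ln(0.786/0.410) = 13.35 · ln(1.917)
= 13.35 · (0.6508) = 8.69 mV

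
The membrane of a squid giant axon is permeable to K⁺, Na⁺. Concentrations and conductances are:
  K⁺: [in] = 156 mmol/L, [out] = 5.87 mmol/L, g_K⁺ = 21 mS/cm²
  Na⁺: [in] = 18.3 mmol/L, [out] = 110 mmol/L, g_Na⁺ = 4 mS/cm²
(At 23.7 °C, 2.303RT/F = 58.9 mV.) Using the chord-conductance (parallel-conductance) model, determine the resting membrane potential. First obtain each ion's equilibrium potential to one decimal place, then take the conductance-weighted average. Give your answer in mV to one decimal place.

-63.1 mV

E_K⁺ = (58.9/1)·log₁₀(5.87/156) = -83.9 mV
E_Na⁺ = (58.9/1)·log₁₀(110/18.3) = 45.9 mV
Vm = (Σ gᵢEᵢ)/(Σ gᵢ) = (21·-83.9 + 4·45.9) / (21 + 4)
= -1578.30 / 25 = -63.13 mV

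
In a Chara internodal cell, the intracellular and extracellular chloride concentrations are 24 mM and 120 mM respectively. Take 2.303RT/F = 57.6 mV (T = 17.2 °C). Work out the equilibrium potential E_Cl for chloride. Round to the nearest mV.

-40 mV

E = (57.6/z) · log₁₀([Cl⁻]_out/[Cl⁻]_in) with z = -1.
For an anion, dividing by z = -1 reverses the sign.
= (57.6/-1) · log₁₀(120/24) = -57.60 · log₁₀(5)
= -57.60 · (0.6990) = -40.26 mV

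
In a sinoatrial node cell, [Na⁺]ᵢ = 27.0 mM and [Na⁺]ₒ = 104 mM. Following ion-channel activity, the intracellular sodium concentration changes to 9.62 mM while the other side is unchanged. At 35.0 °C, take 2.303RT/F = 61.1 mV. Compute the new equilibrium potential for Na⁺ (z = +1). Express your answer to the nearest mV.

63 mV

After the shift: [Na⁺]_out = 104, [Na⁺]_in = 9.62 mM.
E_new = (61.1/1)·log₁₀(104/9.62) = 61.10 · (1.0339) = 63.17 mV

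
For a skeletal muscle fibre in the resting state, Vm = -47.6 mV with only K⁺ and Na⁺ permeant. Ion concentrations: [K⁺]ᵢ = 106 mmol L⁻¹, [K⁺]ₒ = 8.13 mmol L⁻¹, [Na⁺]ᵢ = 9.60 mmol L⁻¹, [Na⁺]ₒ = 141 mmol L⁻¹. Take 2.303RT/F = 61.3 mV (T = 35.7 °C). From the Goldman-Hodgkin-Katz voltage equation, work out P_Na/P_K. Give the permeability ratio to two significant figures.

0.069

Let α = P_Na/P_K. GHK: Vm = 61.3·log₁₀[(Kₒ + α·Naₒ)/(Kᵢ + α·Naᵢ)].
10^(Vm/61.3) = 10^(-47.6/61.3) = 0.1673
So 0.1673·(Kᵢ + α·Naᵢ) = Kₒ + α·Naₒ → α = (0.1673·106.0 − 8.13) / (141.0 − 0.1673·9.6)
α = (17.73 − 8.13) / (141.0 − 1.606) = 9.604/139.4 = 0.0689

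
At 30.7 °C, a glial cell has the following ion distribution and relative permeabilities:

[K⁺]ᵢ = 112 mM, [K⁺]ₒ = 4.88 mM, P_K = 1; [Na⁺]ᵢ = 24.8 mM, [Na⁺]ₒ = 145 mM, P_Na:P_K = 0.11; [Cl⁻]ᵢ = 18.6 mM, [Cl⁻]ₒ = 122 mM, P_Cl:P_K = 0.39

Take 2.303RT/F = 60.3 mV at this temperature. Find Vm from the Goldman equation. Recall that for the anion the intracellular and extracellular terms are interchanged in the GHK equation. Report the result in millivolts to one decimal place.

Vm = 60.3 · log₁₀[(Σ P·[cation]ₒ + Σ P·[anion]ᵢ) / (Σ P·[cation]ᵢ + Σ P·[anion]ₒ)]
Numerator = 1×4.88 + 0.11×145 + 0.39×18.6 = 28.08
Denominator = 1×112 + 0.11×24.8 + 0.39×122 = 162.3
Vm = 60.3 · log₁₀(0.17303) = 60.3 × (-0.7619) = -45.94 mV

-45.9 mV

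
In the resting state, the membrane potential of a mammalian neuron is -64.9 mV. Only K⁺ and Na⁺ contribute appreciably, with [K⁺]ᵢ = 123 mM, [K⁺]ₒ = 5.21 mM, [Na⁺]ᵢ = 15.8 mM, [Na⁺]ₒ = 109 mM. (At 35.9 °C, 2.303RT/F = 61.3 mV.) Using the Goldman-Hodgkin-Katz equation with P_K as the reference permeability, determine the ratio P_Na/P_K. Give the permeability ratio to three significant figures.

Let α = P_Na/P_K. GHK: Vm = 61.3·log₁₀[(Kₒ + α·Naₒ)/(Kᵢ + α·Naᵢ)].
10^(Vm/61.3) = 10^(-64.9/61.3) = 0.087352
So 0.087352·(Kᵢ + α·Naᵢ) = Kₒ + α·Naₒ → α = (0.087352·123.0 − 5.21) / (109.0 − 0.087352·15.8)
α = (10.74 − 5.21) / (109.0 − 1.38) = 5.534/107.6 = 0.05142

0.0514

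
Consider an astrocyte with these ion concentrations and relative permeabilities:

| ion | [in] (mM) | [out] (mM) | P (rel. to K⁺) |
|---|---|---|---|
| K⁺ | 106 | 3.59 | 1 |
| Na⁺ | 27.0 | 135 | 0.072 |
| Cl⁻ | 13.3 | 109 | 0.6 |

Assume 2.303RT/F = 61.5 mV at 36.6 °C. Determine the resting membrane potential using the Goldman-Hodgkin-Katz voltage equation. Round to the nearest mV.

Vm = 61.5 · log₁₀[(Σ P·[cation]ₒ + Σ P·[anion]ᵢ) / (Σ P·[cation]ᵢ + Σ P·[anion]ₒ)]
Numerator = 1×3.59 + 0.072×135 + 0.6×13.3 = 21.29
Denominator = 1×106 + 0.072×27.0 + 0.6×109 = 173.3
Vm = 61.5 · log₁₀(0.12282) = 61.5 × (-0.9107) = -56.01 mV

-56 mV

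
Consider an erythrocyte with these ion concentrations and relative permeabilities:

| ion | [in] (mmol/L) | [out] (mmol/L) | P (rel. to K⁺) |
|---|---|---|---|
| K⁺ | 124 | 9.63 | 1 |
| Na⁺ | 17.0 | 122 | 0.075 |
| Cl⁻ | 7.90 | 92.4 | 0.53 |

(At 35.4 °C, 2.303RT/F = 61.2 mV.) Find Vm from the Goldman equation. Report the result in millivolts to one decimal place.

Vm = 61.2 · log₁₀[(Σ P·[cation]ₒ + Σ P·[anion]ᵢ) / (Σ P·[cation]ᵢ + Σ P·[anion]ₒ)]
Numerator = 1×9.63 + 0.075×122 + 0.53×7.90 = 22.97
Denominator = 1×124 + 0.075×17.0 + 0.53×92.4 = 174.2
Vm = 61.2 · log₁₀(0.13181) = 61.2 × (-0.8801) = -53.86 mV

-53.9 mV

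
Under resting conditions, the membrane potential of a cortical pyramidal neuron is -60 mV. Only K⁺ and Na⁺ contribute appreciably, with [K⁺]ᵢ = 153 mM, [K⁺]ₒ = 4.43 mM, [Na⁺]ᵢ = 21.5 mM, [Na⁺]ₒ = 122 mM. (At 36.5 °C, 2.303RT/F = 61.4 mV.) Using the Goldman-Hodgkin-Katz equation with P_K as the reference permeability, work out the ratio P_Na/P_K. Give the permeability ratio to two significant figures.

Let α = P_Na/P_K. GHK: Vm = 61.4·log₁₀[(Kₒ + α·Naₒ)/(Kᵢ + α·Naᵢ)].
10^(Vm/61.4) = 10^(-60.0/61.4) = 0.10539
So 0.10539·(Kᵢ + α·Naᵢ) = Kₒ + α·Naₒ → α = (0.10539·153.0 − 4.43) / (122.0 − 0.10539·21.5)
α = (16.12 − 4.43) / (122.0 − 2.266) = 11.69/119.7 = 0.09767

0.098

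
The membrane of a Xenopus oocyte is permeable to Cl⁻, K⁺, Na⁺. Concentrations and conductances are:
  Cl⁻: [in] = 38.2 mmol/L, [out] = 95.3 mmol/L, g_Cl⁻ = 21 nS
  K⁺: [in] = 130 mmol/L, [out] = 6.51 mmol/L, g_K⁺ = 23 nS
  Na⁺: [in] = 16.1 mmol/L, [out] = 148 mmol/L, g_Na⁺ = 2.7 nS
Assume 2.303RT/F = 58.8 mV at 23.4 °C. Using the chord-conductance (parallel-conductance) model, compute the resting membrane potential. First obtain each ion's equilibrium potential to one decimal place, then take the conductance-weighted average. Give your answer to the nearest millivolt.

-45 mV

E_Cl⁻ = (58.8/-1)·log₁₀(95.3/38.2) = -23.3 mV
E_K⁺ = (58.8/1)·log₁₀(6.51/130) = -76.5 mV
E_Na⁺ = (58.8/1)·log₁₀(148/16.1) = 56.7 mV
Vm = (Σ gᵢEᵢ)/(Σ gᵢ) = (21·-23.3 + 23·-76.5 + 2.7·56.7) / (21 + 23 + 2.7)
= -2095.71 / 46.7 = -44.88 mV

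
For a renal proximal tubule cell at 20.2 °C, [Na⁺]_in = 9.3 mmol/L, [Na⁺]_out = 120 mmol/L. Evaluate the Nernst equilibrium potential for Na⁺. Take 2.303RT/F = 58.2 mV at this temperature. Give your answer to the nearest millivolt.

E = (58.2/z) · log₁₀([Na⁺]_out/[Na⁺]_in) with z = +1.
= (58.2/1) · log₁₀(120/9.3) = 58.20 · log₁₀(12.9)
= 58.20 · (1.1107) = 64.64 mV

65 mV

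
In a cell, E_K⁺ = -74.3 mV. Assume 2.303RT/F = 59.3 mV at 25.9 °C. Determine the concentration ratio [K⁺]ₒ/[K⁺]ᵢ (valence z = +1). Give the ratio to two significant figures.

log₁₀([out]/[in]) = E·z/(59.3) = -74.3 × 1 / 59.3 = -1.2530
[out]/[in] = 10^(-1.2530) = 0.05585

0.056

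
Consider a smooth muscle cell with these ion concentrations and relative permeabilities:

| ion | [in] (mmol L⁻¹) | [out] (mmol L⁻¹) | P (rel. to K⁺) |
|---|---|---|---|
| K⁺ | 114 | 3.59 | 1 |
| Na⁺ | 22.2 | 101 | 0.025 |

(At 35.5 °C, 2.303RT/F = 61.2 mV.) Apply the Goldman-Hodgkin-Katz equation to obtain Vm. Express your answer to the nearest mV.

Vm = 61.2 · log₁₀[(Σ P·[cation]ₒ + Σ P·[anion]ᵢ) / (Σ P·[cation]ᵢ + Σ P·[anion]ₒ)]
Numerator = 1×3.59 + 0.025×101 = 6.115
Denominator = 1×114 + 0.025×22.2 = 114.6
Vm = 61.2 · log₁₀(0.05338) = 61.2 × (-1.2726) = -77.88 mV

-78 mV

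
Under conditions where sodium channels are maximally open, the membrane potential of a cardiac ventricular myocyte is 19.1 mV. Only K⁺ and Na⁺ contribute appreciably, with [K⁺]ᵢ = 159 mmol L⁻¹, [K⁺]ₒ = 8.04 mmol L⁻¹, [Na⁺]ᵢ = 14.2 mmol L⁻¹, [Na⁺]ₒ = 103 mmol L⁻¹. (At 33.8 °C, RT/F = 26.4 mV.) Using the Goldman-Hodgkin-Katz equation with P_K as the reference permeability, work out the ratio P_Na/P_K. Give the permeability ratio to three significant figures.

4.34

Let α = P_Na/P_K. GHK: Vm = 26.4·ln[(Kₒ + α·Naₒ)/(Kᵢ + α·Naᵢ)].
e^(Vm/26.4) = e^(19.1/26.4) = 2.0616
So 2.0616·(Kᵢ + α·Naᵢ) = Kₒ + α·Naₒ → α = (2.0616·159.0 − 8.04) / (103.0 − 2.0616·14.2)
α = (327.8 − 8.04) / (103.0 − 29.27) = 319.8/73.73 = 4.337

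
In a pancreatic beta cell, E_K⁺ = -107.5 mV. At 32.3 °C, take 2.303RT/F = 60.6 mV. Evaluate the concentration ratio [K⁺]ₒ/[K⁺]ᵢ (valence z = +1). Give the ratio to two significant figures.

log₁₀([out]/[in]) = E·z/(60.6) = -107.5 × 1 / 60.6 = -1.7739
[out]/[in] = 10^(-1.7739) = 0.01683

0.017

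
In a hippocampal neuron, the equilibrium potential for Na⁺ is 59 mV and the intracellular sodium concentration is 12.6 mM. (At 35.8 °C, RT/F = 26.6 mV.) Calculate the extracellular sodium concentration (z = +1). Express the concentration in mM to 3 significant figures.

Nernst: E = (26.6/1) · ln([out]/[in]), so ln([out]/[in]) = 59.0 × 1 / 26.6 = 2.2180.
[out]/[in] = e^(2.2180) = 9.189.
[out] = 9.189 × 12.6 = 115.8 mM.

116 mM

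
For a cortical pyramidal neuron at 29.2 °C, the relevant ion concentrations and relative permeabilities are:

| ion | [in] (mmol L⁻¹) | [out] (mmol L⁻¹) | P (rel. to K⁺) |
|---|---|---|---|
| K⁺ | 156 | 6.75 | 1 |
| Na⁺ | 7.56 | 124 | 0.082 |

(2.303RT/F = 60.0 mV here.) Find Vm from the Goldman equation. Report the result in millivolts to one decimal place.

Vm = 60.0 · log₁₀[(Σ P·[cation]ₒ + Σ P·[anion]ᵢ) / (Σ P·[cation]ᵢ + Σ P·[anion]ₒ)]
Numerator = 1×6.75 + 0.082×124 = 16.92
Denominator = 1×156 + 0.082×7.56 = 156.6
Vm = 60.0 · log₁₀(0.10802) = 60.0 × (-0.9665) = -57.99 mV

-58.0 mV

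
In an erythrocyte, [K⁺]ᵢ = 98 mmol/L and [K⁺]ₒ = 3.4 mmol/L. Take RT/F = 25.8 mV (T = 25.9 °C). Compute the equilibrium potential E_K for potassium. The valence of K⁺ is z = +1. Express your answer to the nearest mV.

-87 mV

E = (25.8/z) · ln([K⁺]_out/[K⁺]_in) with z = +1.
= (25.8/1) · ln(3.4/98) = 25.80 · ln(0.03469)
= 25.80 · (-3.3612) = -86.72 mV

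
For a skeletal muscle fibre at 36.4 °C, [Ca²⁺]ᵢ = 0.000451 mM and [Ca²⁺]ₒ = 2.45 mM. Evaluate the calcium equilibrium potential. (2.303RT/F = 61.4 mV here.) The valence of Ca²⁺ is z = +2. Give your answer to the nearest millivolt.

115 mV

E = (61.4/z) · log₁₀([Ca²⁺]_out/[Ca²⁺]_in) with z = +2.
= (61.4/2) · log₁₀(2.45/0.000451) = 30.70 · log₁₀(5432)
= 30.70 · (3.7350) = 114.66 mV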